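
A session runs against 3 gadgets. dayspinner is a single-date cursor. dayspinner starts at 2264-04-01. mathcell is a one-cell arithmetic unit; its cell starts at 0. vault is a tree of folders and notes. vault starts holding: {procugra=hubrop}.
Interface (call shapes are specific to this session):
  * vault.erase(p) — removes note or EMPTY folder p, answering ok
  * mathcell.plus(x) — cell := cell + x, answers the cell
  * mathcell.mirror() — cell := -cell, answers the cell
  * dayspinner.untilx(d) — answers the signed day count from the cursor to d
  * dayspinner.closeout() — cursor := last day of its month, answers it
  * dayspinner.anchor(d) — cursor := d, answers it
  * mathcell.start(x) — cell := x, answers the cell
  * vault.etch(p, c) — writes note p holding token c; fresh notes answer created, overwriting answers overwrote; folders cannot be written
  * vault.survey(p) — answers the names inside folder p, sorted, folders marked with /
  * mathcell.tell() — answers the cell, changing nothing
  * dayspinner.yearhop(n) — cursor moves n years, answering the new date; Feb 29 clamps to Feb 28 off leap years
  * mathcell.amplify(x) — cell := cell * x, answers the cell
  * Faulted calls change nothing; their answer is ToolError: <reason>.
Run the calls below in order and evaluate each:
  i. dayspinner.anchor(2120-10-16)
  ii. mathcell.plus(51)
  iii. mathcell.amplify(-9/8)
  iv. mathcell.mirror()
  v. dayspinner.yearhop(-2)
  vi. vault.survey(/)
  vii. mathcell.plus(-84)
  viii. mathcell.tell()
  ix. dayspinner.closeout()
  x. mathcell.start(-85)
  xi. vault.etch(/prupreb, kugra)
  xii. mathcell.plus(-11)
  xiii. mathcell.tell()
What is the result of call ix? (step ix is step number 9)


→ dayspinner.anchor(d='2120-10-16')
← 2120-10-16
→ mathcell.plus(x='51')
← 51
→ mathcell.amplify(x='-9/8')
← -459/8
→ mathcell.mirror()
← 459/8
→ dayspinner.yearhop(n='-2')
← 2118-10-16
→ vault.survey(p='/')
← [procugra]
→ mathcell.plus(x='-84')
← -213/8
→ mathcell.tell()
← -213/8
→ dayspinner.closeout()
← 2118-10-31
→ mathcell.start(x='-85')
← -85
→ vault.etch(p='/prupreb', c='kugra')
← created
→ mathcell.plus(x='-11')
← -96
→ mathcell.tell()
← -96

Answer: 2118-10-31


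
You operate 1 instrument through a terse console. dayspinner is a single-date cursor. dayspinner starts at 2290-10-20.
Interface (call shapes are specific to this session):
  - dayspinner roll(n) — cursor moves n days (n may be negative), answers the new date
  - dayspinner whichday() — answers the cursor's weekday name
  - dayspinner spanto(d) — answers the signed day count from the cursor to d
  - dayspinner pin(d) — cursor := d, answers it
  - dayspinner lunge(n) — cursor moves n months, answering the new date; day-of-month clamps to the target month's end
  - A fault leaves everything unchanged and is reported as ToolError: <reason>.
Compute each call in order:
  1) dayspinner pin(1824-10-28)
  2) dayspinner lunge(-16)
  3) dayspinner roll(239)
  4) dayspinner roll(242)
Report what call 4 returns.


Answer: 1824-10-21

Derivation:
// 1. dayspinner pin(d: 1824-10-28) => 1824-10-28
// 2. dayspinner lunge(n: -16) => 1823-06-28
// 3. dayspinner roll(n: 239) => 1824-02-22
// 4. dayspinner roll(n: 242) => 1824-10-21


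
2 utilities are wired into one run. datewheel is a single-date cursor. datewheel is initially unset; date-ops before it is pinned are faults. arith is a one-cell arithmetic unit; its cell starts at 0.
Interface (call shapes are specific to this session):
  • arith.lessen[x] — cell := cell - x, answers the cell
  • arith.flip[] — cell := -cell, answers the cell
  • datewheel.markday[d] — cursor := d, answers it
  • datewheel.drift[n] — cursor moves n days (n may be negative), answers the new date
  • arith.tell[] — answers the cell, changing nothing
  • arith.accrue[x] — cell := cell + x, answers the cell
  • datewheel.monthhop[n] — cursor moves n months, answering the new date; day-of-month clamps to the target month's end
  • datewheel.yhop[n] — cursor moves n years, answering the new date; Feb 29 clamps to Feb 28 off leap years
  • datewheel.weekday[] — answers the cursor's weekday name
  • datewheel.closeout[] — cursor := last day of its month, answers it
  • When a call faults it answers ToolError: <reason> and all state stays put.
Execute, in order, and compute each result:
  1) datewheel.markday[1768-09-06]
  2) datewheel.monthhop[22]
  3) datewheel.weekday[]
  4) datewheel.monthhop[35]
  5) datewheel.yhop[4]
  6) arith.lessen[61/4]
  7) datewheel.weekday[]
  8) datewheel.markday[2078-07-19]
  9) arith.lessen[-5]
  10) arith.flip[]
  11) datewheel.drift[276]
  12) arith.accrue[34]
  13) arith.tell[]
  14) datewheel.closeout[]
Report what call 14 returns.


Answer: 2079-04-30

Derivation:
# datewheel.markday(d: 1768-09-06) ~> 1768-09-06
# datewheel.monthhop(n: 22) ~> 1770-07-06
# datewheel.weekday() ~> Friday
# datewheel.monthhop(n: 35) ~> 1773-06-06
# datewheel.yhop(n: 4) ~> 1777-06-06
# arith.lessen(x: 61/4) ~> -61/4
# datewheel.weekday() ~> Friday
# datewheel.markday(d: 2078-07-19) ~> 2078-07-19
# arith.lessen(x: -5) ~> -41/4
# arith.flip() ~> 41/4
# datewheel.drift(n: 276) ~> 2079-04-21
# arith.accrue(x: 34) ~> 177/4
# arith.tell() ~> 177/4
# datewheel.closeout() ~> 2079-04-30


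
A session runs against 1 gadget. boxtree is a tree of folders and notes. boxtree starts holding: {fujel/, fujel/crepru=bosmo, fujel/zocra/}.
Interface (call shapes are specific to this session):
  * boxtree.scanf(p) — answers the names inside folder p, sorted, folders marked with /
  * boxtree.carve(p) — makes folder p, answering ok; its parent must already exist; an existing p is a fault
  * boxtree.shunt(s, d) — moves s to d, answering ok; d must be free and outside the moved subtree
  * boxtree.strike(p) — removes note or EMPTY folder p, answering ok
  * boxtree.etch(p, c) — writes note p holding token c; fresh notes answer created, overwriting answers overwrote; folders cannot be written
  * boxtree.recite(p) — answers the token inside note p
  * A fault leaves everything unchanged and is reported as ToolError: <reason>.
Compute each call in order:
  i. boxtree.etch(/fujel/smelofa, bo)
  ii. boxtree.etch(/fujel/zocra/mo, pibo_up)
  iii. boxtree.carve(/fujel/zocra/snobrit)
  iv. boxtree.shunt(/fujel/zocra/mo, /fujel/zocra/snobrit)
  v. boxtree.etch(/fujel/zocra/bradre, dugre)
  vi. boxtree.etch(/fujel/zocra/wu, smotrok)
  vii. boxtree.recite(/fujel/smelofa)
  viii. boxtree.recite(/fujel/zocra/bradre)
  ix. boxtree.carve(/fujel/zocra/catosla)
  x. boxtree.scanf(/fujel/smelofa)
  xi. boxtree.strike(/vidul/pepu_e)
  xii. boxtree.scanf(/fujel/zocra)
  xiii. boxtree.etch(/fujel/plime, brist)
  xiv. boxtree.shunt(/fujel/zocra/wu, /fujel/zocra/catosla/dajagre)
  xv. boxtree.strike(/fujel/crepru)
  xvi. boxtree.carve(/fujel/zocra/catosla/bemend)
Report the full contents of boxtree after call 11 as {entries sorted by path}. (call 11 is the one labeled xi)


% boxtree.etch(p→/fujel/smelofa, c→bo) -> created
% boxtree.etch(p→/fujel/zocra/mo, c→pibo_up) -> created
% boxtree.carve(p→/fujel/zocra/snobrit) -> ok
% boxtree.shunt(s→/fujel/zocra/mo, d→/fujel/zocra/snobrit) -> ToolError: exists
% boxtree.etch(p→/fujel/zocra/bradre, c→dugre) -> created
% boxtree.etch(p→/fujel/zocra/wu, c→smotrok) -> created
% boxtree.recite(p→/fujel/smelofa) -> bo
% boxtree.recite(p→/fujel/zocra/bradre) -> dugre
% boxtree.carve(p→/fujel/zocra/catosla) -> ok
% boxtree.scanf(p→/fujel/smelofa) -> ToolError: not a directory
% boxtree.strike(p→/vidul/pepu_e) -> ToolError: not found
% boxtree.scanf(p→/fujel/zocra) -> [bradre, catosla/, mo, snobrit/, wu]
% boxtree.etch(p→/fujel/plime, c→brist) -> created
% boxtree.shunt(s→/fujel/zocra/wu, d→/fujel/zocra/catosla/dajagre) -> ok
% boxtree.strike(p→/fujel/crepru) -> ok
% boxtree.carve(p→/fujel/zocra/catosla/bemend) -> ok

Answer: {fujel/, fujel/crepru=bosmo, fujel/smelofa=bo, fujel/zocra/, fujel/zocra/bradre=dugre, fujel/zocra/catosla/, fujel/zocra/mo=pibo_up, fujel/zocra/snobrit/, fujel/zocra/wu=smotrok}


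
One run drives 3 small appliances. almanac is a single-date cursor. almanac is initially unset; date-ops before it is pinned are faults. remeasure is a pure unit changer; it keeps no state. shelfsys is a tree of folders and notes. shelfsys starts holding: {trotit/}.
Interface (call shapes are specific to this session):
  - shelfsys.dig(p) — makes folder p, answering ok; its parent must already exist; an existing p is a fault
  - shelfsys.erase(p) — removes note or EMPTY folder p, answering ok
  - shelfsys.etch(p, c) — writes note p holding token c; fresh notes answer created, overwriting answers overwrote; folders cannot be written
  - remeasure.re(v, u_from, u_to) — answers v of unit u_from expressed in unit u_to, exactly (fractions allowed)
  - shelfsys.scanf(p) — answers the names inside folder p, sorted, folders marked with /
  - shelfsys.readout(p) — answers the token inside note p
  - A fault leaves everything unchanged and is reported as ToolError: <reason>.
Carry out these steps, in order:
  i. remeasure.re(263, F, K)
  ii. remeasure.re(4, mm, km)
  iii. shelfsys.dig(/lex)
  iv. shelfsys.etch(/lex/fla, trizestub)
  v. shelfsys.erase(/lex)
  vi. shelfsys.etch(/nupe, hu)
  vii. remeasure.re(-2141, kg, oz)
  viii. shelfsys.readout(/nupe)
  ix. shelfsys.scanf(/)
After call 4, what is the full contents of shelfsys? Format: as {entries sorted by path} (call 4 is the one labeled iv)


Answer: {lex/, lex/fla=trizestub, trotit/}

Derivation:
-> remeasure.re(v='263', u_from='F', u_to='K')
<- 24089/60
-> remeasure.re(v='4', u_from='mm', u_to='km')
<- 1/250000
-> shelfsys.dig(p='/lex')
<- ok
-> shelfsys.etch(p='/lex/fla', c='trizestub')
<- created
-> shelfsys.erase(p='/lex')
<- ToolError: not empty
-> shelfsys.etch(p='/nupe', c='hu')
<- created
-> remeasure.re(v='-2141', u_from='kg', u_to='oz')
<- -3425600000000/45359237
-> shelfsys.readout(p='/nupe')
<- hu
-> shelfsys.scanf(p='/')
<- [lex/, nupe, trotit/]


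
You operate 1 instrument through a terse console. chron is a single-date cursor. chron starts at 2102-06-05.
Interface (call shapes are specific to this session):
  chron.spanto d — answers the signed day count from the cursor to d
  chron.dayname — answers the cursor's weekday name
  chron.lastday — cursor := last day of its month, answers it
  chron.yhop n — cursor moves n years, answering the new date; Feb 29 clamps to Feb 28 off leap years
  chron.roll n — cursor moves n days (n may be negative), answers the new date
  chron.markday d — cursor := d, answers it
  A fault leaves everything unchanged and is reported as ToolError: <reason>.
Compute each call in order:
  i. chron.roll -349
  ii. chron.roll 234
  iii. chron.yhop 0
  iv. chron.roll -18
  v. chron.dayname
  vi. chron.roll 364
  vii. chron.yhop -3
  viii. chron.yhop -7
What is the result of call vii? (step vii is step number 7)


> chron.roll n=-349
:: 2101-06-21
> chron.roll n=234
:: 2102-02-10
> chron.yhop n=0
:: 2102-02-10
> chron.roll n=-18
:: 2102-01-23
> chron.dayname
:: Monday
> chron.roll n=364
:: 2103-01-22
> chron.yhop n=-3
:: 2100-01-22
> chron.yhop n=-7
:: 2093-01-22

Answer: 2100-01-22


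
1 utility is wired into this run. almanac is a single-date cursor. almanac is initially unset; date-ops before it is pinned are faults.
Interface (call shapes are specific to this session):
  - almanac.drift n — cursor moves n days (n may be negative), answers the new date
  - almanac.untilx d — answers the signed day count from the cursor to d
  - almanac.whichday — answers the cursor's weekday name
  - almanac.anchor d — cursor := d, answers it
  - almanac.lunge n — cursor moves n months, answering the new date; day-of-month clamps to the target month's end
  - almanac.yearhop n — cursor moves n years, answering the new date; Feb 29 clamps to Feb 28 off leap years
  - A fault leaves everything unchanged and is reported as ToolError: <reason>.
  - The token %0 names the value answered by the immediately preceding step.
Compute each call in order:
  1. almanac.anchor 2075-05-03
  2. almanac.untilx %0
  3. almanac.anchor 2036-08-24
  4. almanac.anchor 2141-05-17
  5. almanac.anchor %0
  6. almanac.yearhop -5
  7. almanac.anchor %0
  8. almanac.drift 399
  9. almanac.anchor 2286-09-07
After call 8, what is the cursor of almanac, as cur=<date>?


Answer: cur=2137-06-20

Derivation:
>> anchor(2075-05-03)
<< 2075-05-03
>> untilx(%0)
<< 0
>> anchor(2036-08-24)
<< 2036-08-24
>> anchor(2141-05-17)
<< 2141-05-17
>> anchor(%0)
<< 2141-05-17
>> yearhop(-5)
<< 2136-05-17
>> anchor(%0)
<< 2136-05-17
>> drift(399)
<< 2137-06-20
>> anchor(2286-09-07)
<< 2286-09-07


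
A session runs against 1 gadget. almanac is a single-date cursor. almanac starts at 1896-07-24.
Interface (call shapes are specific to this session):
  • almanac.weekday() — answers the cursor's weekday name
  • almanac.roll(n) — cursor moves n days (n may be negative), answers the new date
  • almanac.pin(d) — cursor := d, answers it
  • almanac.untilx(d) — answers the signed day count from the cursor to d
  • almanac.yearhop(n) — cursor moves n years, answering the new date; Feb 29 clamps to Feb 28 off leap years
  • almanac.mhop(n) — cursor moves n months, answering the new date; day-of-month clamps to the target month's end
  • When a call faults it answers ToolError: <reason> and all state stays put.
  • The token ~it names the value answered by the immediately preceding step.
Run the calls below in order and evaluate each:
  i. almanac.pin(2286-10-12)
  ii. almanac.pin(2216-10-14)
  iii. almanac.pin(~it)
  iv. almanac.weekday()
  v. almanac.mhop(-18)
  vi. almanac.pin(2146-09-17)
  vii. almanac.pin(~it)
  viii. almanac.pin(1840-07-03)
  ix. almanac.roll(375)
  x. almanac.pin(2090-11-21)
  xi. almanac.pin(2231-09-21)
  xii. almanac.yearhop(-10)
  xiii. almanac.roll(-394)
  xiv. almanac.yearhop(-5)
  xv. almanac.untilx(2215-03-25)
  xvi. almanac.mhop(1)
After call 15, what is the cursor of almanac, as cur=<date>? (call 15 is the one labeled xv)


Answer: cur=2215-08-23

Derivation:
% almanac.pin d: 2286-10-12
[out] 2286-10-12
% almanac.pin d: 2216-10-14
[out] 2216-10-14
% almanac.pin d: ~it
[out] 2216-10-14
% almanac.weekday
[out] Monday
% almanac.mhop n: -18
[out] 2215-04-14
% almanac.pin d: 2146-09-17
[out] 2146-09-17
% almanac.pin d: ~it
[out] 2146-09-17
% almanac.pin d: 1840-07-03
[out] 1840-07-03
% almanac.roll n: 375
[out] 1841-07-13
% almanac.pin d: 2090-11-21
[out] 2090-11-21
% almanac.pin d: 2231-09-21
[out] 2231-09-21
% almanac.yearhop n: -10
[out] 2221-09-21
% almanac.roll n: -394
[out] 2220-08-23
% almanac.yearhop n: -5
[out] 2215-08-23
% almanac.untilx d: 2215-03-25
[out] -151
% almanac.mhop n: 1
[out] 2215-09-23


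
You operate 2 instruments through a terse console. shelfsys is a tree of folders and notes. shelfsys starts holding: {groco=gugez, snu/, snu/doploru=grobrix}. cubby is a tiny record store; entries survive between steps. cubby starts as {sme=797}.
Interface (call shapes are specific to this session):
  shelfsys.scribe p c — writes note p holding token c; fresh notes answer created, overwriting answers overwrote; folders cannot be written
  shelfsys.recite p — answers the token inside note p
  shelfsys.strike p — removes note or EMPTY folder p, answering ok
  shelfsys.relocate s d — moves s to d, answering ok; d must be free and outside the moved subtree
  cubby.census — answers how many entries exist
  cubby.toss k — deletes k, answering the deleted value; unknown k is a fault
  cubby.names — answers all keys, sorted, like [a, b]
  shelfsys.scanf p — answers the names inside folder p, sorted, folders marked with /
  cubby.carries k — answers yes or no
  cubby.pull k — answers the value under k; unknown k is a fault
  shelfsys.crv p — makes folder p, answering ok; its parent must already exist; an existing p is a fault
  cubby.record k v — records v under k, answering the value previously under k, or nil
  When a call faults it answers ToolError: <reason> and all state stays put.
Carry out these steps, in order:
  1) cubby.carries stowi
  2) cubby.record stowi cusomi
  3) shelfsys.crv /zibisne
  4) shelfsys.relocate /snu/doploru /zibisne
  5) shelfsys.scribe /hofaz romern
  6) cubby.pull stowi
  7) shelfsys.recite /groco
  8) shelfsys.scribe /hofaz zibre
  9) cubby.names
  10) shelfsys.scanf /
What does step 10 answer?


Answer: [groco, hofaz, snu/, zibisne/]

Derivation:
Step: carries[k: stowi]
Result: no
Step: record[k: stowi; v: cusomi]
Result: nil
Step: crv[p: /zibisne]
Result: ok
Step: relocate[s: /snu/doploru; d: /zibisne]
Result: ToolError: exists
Step: scribe[p: /hofaz; c: romern]
Result: created
Step: pull[k: stowi]
Result: cusomi
Step: recite[p: /groco]
Result: gugez
Step: scribe[p: /hofaz; c: zibre]
Result: overwrote
Step: names[]
Result: [sme, stowi]
Step: scanf[p: /]
Result: [groco, hofaz, snu/, zibisne/]


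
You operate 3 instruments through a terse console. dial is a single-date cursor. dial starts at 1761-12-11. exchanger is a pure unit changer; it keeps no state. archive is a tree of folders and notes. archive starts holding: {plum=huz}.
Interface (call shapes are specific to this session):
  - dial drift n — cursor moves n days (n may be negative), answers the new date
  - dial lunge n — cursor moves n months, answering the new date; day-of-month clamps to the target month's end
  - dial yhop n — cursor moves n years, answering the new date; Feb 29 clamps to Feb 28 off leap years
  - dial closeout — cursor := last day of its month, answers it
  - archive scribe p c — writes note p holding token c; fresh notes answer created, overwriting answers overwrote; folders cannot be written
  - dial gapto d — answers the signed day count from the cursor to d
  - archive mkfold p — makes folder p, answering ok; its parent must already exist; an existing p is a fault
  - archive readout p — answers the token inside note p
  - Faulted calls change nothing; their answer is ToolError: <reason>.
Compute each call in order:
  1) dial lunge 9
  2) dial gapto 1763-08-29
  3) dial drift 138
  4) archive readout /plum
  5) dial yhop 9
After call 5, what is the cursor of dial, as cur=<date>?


Answer: cur=1772-01-27

Derivation:
Act: dial lunge[n='9']
Obs: 1762-09-11
Act: dial gapto[d='1763-08-29']
Obs: 352
Act: dial drift[n='138']
Obs: 1763-01-27
Act: archive readout[p='/plum']
Obs: huz
Act: dial yhop[n='9']
Obs: 1772-01-27


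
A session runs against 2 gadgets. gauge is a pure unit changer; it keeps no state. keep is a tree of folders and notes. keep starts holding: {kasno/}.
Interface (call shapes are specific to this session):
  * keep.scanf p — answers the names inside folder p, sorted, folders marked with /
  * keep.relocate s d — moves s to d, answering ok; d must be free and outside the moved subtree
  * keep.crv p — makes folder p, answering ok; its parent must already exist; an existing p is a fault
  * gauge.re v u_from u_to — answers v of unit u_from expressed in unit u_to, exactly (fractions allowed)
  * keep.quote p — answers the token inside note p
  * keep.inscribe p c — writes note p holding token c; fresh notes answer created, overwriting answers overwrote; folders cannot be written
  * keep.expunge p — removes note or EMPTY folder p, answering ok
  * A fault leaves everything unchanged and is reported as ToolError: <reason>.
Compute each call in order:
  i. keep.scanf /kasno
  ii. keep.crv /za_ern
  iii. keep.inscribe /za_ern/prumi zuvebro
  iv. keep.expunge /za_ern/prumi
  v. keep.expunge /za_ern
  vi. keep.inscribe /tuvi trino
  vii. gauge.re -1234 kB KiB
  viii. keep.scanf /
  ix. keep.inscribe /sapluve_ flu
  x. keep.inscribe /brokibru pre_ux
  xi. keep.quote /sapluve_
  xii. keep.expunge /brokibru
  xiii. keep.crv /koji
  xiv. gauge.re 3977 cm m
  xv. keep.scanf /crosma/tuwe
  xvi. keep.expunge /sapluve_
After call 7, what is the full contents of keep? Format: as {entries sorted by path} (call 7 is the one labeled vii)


// keep.scanf(p='/kasno') == []
// keep.crv(p='/za_ern') == ok
// keep.inscribe(p='/za_ern/prumi', c='zuvebro') == created
// keep.expunge(p='/za_ern/prumi') == ok
// keep.expunge(p='/za_ern') == ok
// keep.inscribe(p='/tuvi', c='trino') == created
// gauge.re(v='-1234', u_from='kB', u_to='KiB') == -77125/64
// keep.scanf(p='/') == [kasno/, tuvi]
// keep.inscribe(p='/sapluve_', c='flu') == created
// keep.inscribe(p='/brokibru', c='pre_ux') == created
// keep.quote(p='/sapluve_') == flu
// keep.expunge(p='/brokibru') == ok
// keep.crv(p='/koji') == ok
// gauge.re(v='3977', u_from='cm', u_to='m') == 3977/100
// keep.scanf(p='/crosma/tuwe') == ToolError: not found
// keep.expunge(p='/sapluve_') == ok

Answer: {kasno/, tuvi=trino}


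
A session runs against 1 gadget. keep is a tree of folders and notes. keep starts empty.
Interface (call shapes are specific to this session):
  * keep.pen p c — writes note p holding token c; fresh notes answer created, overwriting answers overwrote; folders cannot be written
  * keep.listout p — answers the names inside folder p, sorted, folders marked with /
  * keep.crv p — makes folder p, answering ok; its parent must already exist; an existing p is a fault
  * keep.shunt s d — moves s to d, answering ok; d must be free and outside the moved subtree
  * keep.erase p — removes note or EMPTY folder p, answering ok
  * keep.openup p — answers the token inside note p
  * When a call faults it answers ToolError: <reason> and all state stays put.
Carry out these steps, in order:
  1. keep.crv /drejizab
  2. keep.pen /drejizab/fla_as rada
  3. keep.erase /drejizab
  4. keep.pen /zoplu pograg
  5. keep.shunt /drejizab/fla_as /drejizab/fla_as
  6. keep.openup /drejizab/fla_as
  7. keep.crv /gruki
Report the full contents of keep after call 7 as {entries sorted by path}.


> crv /drejizab
[out] ok
> pen /drejizab/fla_as rada
[out] created
> erase /drejizab
[out] ToolError: not empty
> pen /zoplu pograg
[out] created
> shunt /drejizab/fla_as /drejizab/fla_as
[out] ToolError: exists
> openup /drejizab/fla_as
[out] rada
> crv /gruki
[out] ok

Answer: {drejizab/, drejizab/fla_as=rada, gruki/, zoplu=pograg}


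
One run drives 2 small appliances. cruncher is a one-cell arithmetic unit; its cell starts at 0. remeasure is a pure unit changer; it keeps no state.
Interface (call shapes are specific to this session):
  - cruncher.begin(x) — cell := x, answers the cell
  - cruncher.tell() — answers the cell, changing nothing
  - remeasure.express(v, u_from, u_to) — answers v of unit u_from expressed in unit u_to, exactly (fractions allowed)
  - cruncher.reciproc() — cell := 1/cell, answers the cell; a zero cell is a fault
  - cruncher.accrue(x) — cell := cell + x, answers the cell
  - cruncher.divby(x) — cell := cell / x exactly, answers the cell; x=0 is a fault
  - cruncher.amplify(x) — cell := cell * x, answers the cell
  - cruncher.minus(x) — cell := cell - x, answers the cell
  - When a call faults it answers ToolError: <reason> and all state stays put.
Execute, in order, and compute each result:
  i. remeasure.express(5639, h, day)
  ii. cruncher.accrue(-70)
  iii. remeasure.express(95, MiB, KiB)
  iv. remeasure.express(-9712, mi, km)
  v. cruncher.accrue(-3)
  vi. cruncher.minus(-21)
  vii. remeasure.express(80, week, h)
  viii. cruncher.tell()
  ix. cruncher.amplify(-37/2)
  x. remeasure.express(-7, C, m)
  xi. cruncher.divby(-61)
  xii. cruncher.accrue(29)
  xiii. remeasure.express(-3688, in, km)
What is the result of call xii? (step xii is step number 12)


Answer: 807/61

Derivation:
! remeasure.express(v=5639, u_from=h, u_to=day) == 5639/24
! cruncher.accrue(x=-70) == -70
! remeasure.express(v=95, u_from=MiB, u_to=KiB) == 97280
! remeasure.express(v=-9712, u_from=mi, u_to=km) == -244217952/15625
! cruncher.accrue(x=-3) == -73
! cruncher.minus(x=-21) == -52
! remeasure.express(v=80, u_from=week, u_to=h) == 13440
! cruncher.tell() == -52
! cruncher.amplify(x=-37/2) == 962
! remeasure.express(v=-7, u_from=C, u_to=m) == ToolError: incompatible units
! cruncher.divby(x=-61) == -962/61
! cruncher.accrue(x=29) == 807/61
! remeasure.express(v=-3688, u_from=in, u_to=km) == -58547/625000


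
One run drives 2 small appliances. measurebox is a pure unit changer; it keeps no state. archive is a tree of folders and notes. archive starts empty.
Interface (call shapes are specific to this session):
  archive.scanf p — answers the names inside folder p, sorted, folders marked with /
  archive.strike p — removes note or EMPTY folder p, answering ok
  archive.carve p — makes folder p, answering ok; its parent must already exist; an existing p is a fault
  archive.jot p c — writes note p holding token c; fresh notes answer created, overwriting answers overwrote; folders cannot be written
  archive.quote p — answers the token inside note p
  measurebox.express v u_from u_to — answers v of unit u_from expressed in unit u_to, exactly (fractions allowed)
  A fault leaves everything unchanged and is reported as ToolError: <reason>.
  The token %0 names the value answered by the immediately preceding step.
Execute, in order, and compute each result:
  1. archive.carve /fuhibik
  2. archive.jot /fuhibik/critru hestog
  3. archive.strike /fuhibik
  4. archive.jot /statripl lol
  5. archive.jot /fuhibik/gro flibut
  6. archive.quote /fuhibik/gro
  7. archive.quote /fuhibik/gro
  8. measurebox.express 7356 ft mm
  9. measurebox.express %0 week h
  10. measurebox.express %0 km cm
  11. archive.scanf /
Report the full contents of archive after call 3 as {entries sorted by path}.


Answer: {fuhibik/, fuhibik/critru=hestog}

Derivation:
·→ archive.carve(p='/fuhibik')
·← ok
·→ archive.jot(p='/fuhibik/critru', c='hestog')
·← created
·→ archive.strike(p='/fuhibik')
·← ToolError: not empty
·→ archive.jot(p='/statripl', c='lol')
·← created
·→ archive.jot(p='/fuhibik/gro', c='flibut')
·← created
·→ archive.quote(p='/fuhibik/gro')
·← flibut
·→ archive.quote(p='/fuhibik/gro')
·← flibut
·→ measurebox.express(v='7356', u_from='ft', u_to='mm')
·← 11210544/5
·→ measurebox.express(v='%0', u_from='week', u_to='h')
·← 1883371392/5
·→ measurebox.express(v='%0', u_from='km', u_to='cm')
·← 37667427840000
·→ archive.scanf(p='/')
·← [fuhibik/, statripl]


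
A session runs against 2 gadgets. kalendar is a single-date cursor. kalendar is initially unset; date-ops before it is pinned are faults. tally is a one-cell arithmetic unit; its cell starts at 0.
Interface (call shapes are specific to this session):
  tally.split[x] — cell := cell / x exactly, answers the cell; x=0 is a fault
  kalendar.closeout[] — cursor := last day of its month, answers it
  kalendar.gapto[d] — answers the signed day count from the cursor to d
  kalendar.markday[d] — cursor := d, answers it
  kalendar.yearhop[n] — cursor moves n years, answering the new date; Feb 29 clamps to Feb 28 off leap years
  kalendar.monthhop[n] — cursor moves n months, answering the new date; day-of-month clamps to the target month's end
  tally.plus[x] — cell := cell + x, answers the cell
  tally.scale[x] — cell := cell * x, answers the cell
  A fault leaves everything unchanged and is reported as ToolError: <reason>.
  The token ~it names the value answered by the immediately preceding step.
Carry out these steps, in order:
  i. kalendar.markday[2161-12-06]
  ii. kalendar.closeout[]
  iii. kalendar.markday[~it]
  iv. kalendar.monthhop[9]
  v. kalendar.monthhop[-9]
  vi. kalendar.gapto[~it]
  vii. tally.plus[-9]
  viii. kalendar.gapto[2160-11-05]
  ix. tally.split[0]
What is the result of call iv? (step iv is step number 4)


$ kalendar.markday d=2161-12-06
[out] 2161-12-06
$ kalendar.closeout
[out] 2161-12-31
$ kalendar.markday d=~it
[out] 2161-12-31
$ kalendar.monthhop n=9
[out] 2162-09-30
$ kalendar.monthhop n=-9
[out] 2161-12-30
$ kalendar.gapto d=~it
[out] 0
$ tally.plus x=-9
[out] -9
$ kalendar.gapto d=2160-11-05
[out] -420
$ tally.split x=0
[out] ToolError: division by zero

Answer: 2162-09-30


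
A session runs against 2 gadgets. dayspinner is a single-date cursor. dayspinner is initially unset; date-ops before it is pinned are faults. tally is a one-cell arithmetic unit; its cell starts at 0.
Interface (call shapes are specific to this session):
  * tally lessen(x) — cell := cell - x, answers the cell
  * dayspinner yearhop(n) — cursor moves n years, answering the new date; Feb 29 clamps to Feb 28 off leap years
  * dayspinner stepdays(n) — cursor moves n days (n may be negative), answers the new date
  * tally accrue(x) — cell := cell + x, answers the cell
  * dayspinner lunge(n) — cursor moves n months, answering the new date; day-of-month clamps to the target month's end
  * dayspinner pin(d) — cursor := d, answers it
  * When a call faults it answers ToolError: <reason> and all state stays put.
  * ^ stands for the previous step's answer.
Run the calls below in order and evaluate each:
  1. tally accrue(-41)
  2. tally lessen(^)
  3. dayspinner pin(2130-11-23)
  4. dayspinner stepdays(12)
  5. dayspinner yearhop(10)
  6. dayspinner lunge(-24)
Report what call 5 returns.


Answer: 2140-12-05

Derivation:
-> tally accrue(x=-41)
<- -41
-> tally lessen(x=^)
<- 0
-> dayspinner pin(d=2130-11-23)
<- 2130-11-23
-> dayspinner stepdays(n=12)
<- 2130-12-05
-> dayspinner yearhop(n=10)
<- 2140-12-05
-> dayspinner lunge(n=-24)
<- 2138-12-05


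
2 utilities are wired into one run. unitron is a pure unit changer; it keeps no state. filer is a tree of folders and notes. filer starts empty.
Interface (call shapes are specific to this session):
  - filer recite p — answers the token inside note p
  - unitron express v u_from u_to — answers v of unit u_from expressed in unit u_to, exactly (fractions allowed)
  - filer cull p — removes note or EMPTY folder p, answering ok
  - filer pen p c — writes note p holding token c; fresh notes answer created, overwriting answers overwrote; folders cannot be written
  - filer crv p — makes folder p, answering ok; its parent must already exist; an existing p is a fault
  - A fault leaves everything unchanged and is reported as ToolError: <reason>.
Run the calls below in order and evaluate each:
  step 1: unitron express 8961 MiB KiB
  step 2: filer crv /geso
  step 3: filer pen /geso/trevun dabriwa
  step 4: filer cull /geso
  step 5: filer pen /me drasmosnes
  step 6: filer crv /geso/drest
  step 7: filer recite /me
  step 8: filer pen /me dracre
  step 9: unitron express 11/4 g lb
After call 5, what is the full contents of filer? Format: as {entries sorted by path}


% 1. unitron express(v='8961', u_from='MiB', u_to='KiB') ~> 9176064
% 2. filer crv(p='/geso') ~> ok
% 3. filer pen(p='/geso/trevun', c='dabriwa') ~> created
% 4. filer cull(p='/geso') ~> ToolError: not empty
% 5. filer pen(p='/me', c='drasmosnes') ~> created
% 6. filer crv(p='/geso/drest') ~> ok
% 7. filer recite(p='/me') ~> drasmosnes
% 8. filer pen(p='/me', c='dracre') ~> overwrote
% 9. unitron express(v='11/4', u_from='g', u_to='lb') ~> 25000/4123567

Answer: {geso/, geso/trevun=dabriwa, me=drasmosnes}


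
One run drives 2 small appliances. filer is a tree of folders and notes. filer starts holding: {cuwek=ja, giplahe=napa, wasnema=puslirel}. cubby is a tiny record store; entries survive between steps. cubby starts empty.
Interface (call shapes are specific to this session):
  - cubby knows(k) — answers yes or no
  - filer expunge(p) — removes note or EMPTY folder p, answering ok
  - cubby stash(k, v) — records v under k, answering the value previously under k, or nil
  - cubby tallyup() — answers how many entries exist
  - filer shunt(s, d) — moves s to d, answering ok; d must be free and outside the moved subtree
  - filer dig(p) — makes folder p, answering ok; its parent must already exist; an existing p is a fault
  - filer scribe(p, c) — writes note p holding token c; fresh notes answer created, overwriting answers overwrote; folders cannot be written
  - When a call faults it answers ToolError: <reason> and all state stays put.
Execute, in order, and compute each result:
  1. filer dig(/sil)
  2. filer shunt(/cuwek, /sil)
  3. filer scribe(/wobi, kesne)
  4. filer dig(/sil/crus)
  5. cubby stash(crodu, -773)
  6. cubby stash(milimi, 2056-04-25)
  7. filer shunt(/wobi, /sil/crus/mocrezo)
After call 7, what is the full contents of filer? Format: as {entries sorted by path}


$ filer dig p=/sil
:: ok
$ filer shunt s=/cuwek d=/sil
:: ToolError: exists
$ filer scribe p=/wobi c=kesne
:: created
$ filer dig p=/sil/crus
:: ok
$ cubby stash k=crodu v=-773
:: nil
$ cubby stash k=milimi v=2056-04-25
:: nil
$ filer shunt s=/wobi d=/sil/crus/mocrezo
:: ok

Answer: {cuwek=ja, giplahe=napa, sil/, sil/crus/, sil/crus/mocrezo=kesne, wasnema=puslirel}


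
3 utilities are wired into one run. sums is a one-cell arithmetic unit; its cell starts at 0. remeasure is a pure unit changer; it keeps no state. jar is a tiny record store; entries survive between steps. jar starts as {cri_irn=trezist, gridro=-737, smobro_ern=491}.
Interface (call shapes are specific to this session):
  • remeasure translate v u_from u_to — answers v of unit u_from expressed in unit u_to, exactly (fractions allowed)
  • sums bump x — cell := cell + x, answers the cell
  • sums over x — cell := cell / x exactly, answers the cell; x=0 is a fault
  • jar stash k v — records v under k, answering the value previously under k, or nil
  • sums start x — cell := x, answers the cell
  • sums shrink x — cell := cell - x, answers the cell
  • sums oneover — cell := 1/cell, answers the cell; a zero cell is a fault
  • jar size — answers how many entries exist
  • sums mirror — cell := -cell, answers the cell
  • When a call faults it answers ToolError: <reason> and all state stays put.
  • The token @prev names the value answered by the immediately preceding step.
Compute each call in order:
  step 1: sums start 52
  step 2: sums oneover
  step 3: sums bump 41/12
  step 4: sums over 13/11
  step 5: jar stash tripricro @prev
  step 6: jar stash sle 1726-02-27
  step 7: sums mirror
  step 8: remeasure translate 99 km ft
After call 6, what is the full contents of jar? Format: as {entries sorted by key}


Act: sums start[52]
Obs: 52
Act: sums oneover[]
Obs: 1/52
Act: sums bump[41/12]
Obs: 134/39
Act: sums over[13/11]
Obs: 1474/507
Act: jar stash[tripricro; @prev]
Obs: nil
Act: jar stash[sle; 1726-02-27]
Obs: nil
Act: sums mirror[]
Obs: -1474/507
Act: remeasure translate[99; km; ft]
Obs: 41250000/127

Answer: {cri_irn=trezist, gridro=-737, sle=1726-02-27, smobro_ern=491, tripricro=1474/507}


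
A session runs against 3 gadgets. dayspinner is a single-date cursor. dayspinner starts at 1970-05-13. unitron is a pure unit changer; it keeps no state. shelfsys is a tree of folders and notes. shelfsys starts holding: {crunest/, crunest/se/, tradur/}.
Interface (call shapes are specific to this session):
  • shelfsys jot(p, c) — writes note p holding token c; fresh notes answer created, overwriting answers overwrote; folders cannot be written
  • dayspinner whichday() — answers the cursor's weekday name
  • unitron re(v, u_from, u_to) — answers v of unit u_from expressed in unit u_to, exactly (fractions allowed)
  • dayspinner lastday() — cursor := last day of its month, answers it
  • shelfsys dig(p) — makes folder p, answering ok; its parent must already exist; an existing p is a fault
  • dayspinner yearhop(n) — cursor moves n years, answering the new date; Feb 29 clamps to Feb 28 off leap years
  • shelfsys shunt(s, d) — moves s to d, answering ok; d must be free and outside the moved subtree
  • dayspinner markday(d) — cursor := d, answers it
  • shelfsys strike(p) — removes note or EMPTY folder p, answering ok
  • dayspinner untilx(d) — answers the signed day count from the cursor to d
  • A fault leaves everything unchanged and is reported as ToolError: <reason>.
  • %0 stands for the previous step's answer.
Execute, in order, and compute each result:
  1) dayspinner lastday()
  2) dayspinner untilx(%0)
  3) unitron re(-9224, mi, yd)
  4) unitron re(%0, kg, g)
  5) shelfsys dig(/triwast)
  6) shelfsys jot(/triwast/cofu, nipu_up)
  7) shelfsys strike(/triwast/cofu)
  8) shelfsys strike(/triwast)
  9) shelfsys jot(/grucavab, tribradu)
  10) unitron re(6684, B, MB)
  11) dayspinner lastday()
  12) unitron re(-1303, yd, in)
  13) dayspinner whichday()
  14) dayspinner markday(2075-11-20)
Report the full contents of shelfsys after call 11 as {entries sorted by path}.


Answer: {crunest/, crunest/se/, grucavab=tribradu, tradur/}

Derivation:
# 1. dayspinner lastday() : 1970-05-31
# 2. dayspinner untilx(d=%0) : 0
# 3. unitron re(v=-9224, u_from=mi, u_to=yd) : -16234240
# 4. unitron re(v=%0, u_from=kg, u_to=g) : -16234240000
# 5. shelfsys dig(p=/triwast) : ok
# 6. shelfsys jot(p=/triwast/cofu, c=nipu_up) : created
# 7. shelfsys strike(p=/triwast/cofu) : ok
# 8. shelfsys strike(p=/triwast) : ok
# 9. shelfsys jot(p=/grucavab, c=tribradu) : created
# 10. unitron re(v=6684, u_from=B, u_to=MB) : 1671/250000
# 11. dayspinner lastday() : 1970-05-31
# 12. unitron re(v=-1303, u_from=yd, u_to=in) : -46908
# 13. dayspinner whichday() : Sunday
# 14. dayspinner markday(d=2075-11-20) : 2075-11-20


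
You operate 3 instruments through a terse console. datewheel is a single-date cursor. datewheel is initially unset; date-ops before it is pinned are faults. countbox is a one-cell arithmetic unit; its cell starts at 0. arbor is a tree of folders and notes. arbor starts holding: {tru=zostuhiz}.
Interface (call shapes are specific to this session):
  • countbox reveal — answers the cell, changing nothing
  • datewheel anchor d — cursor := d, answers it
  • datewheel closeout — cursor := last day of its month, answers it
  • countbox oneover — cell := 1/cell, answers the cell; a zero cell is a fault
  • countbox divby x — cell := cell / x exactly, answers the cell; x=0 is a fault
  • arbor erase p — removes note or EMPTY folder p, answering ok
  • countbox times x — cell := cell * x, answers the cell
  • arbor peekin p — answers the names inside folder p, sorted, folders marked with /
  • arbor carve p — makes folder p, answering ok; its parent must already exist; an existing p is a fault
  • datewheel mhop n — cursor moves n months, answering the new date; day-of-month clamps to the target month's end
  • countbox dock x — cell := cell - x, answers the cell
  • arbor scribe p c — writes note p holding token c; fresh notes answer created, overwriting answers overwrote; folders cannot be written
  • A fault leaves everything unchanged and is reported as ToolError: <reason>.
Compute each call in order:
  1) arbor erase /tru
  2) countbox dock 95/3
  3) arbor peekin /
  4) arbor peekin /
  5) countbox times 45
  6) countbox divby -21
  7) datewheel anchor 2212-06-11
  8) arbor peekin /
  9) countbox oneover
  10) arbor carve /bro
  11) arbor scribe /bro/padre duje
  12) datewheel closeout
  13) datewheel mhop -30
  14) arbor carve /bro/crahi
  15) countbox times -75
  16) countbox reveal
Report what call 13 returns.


==> arbor erase(p: /tru)
<== ok
==> countbox dock(x: 95/3)
<== -95/3
==> arbor peekin(p: /)
<== []
==> arbor peekin(p: /)
<== []
==> countbox times(x: 45)
<== -1425
==> countbox divby(x: -21)
<== 475/7
==> datewheel anchor(d: 2212-06-11)
<== 2212-06-11
==> arbor peekin(p: /)
<== []
==> countbox oneover()
<== 7/475
==> arbor carve(p: /bro)
<== ok
==> arbor scribe(p: /bro/padre, c: duje)
<== created
==> datewheel closeout()
<== 2212-06-30
==> datewheel mhop(n: -30)
<== 2209-12-30
==> arbor carve(p: /bro/crahi)
<== ok
==> countbox times(x: -75)
<== -21/19
==> countbox reveal()
<== -21/19

Answer: 2209-12-30


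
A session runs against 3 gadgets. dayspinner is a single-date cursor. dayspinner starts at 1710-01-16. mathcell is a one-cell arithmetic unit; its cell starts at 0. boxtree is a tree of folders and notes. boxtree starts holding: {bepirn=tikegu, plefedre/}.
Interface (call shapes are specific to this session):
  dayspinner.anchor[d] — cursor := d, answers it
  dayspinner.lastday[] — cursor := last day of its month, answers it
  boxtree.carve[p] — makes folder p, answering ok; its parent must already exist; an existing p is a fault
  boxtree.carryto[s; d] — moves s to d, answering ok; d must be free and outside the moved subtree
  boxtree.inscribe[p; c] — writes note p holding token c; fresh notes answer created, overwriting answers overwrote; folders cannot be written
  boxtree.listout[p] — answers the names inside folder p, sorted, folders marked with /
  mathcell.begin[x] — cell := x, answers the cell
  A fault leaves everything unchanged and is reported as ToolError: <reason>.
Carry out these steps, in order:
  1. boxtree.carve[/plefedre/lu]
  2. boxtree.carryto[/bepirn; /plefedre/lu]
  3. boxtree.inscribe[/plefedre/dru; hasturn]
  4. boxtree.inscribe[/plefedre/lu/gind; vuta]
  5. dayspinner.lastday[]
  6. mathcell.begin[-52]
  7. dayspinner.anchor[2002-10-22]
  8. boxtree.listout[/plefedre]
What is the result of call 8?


-- 1. carve(/plefedre/lu) -> ok
-- 2. carryto(/bepirn, /plefedre/lu) -> ToolError: exists
-- 3. inscribe(/plefedre/dru, hasturn) -> created
-- 4. inscribe(/plefedre/lu/gind, vuta) -> created
-- 5. lastday() -> 1710-01-31
-- 6. begin(-52) -> -52
-- 7. anchor(2002-10-22) -> 2002-10-22
-- 8. listout(/plefedre) -> [dru, lu/]

Answer: [dru, lu/]
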